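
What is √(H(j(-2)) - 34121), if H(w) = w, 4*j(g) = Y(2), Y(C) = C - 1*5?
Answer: I*√136487/2 ≈ 184.72*I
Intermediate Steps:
Y(C) = -5 + C (Y(C) = C - 5 = -5 + C)
j(g) = -¾ (j(g) = (-5 + 2)/4 = (¼)*(-3) = -¾)
√(H(j(-2)) - 34121) = √(-¾ - 34121) = √(-136487/4) = I*√136487/2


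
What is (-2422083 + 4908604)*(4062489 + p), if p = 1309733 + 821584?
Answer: 15401028688926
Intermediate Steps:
p = 2131317
(-2422083 + 4908604)*(4062489 + p) = (-2422083 + 4908604)*(4062489 + 2131317) = 2486521*6193806 = 15401028688926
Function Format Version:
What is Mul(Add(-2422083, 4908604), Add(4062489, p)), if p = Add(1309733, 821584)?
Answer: 15401028688926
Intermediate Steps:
p = 2131317
Mul(Add(-2422083, 4908604), Add(4062489, p)) = Mul(Add(-2422083, 4908604), Add(4062489, 2131317)) = Mul(2486521, 6193806) = 15401028688926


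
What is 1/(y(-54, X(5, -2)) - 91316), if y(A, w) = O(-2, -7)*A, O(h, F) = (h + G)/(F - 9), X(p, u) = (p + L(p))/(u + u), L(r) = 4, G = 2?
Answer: -1/91316 ≈ -1.0951e-5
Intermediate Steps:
X(p, u) = (4 + p)/(2*u) (X(p, u) = (p + 4)/(u + u) = (4 + p)/((2*u)) = (4 + p)*(1/(2*u)) = (4 + p)/(2*u))
O(h, F) = (2 + h)/(-9 + F) (O(h, F) = (h + 2)/(F - 9) = (2 + h)/(-9 + F))
y(A, w) = 0 (y(A, w) = ((2 - 2)/(-9 - 7))*A = (0/(-16))*A = (-1/16*0)*A = 0*A = 0)
1/(y(-54, X(5, -2)) - 91316) = 1/(0 - 91316) = 1/(-91316) = -1/91316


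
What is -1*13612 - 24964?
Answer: -38576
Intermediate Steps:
-1*13612 - 24964 = -13612 - 24964 = -38576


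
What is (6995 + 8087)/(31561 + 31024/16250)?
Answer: 122541250/256448637 ≈ 0.47784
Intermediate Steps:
(6995 + 8087)/(31561 + 31024/16250) = 15082/(31561 + 31024*(1/16250)) = 15082/(31561 + 15512/8125) = 15082/(256448637/8125) = 15082*(8125/256448637) = 122541250/256448637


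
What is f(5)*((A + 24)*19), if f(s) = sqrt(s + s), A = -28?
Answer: -76*sqrt(10) ≈ -240.33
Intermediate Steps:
f(s) = sqrt(2)*sqrt(s) (f(s) = sqrt(2*s) = sqrt(2)*sqrt(s))
f(5)*((A + 24)*19) = (sqrt(2)*sqrt(5))*((-28 + 24)*19) = sqrt(10)*(-4*19) = sqrt(10)*(-76) = -76*sqrt(10)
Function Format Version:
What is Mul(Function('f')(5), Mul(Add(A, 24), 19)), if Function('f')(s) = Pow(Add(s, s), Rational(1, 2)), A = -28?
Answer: Mul(-76, Pow(10, Rational(1, 2))) ≈ -240.33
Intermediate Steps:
Function('f')(s) = Mul(Pow(2, Rational(1, 2)), Pow(s, Rational(1, 2))) (Function('f')(s) = Pow(Mul(2, s), Rational(1, 2)) = Mul(Pow(2, Rational(1, 2)), Pow(s, Rational(1, 2))))
Mul(Function('f')(5), Mul(Add(A, 24), 19)) = Mul(Mul(Pow(2, Rational(1, 2)), Pow(5, Rational(1, 2))), Mul(Add(-28, 24), 19)) = Mul(Pow(10, Rational(1, 2)), Mul(-4, 19)) = Mul(Pow(10, Rational(1, 2)), -76) = Mul(-76, Pow(10, Rational(1, 2)))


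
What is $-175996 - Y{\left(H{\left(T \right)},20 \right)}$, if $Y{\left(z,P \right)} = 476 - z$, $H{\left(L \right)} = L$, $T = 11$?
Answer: $-176461$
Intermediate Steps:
$-175996 - Y{\left(H{\left(T \right)},20 \right)} = -175996 - \left(476 - 11\right) = -175996 - 465 = -176461$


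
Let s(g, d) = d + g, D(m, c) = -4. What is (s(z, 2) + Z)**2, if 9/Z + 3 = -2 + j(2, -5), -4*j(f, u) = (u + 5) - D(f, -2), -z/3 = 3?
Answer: 289/4 ≈ 72.250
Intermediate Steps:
z = -9 (z = -3*3 = -9)
j(f, u) = -9/4 - u/4 (j(f, u) = -((u + 5) - 1*(-4))/4 = -((5 + u) + 4)/4 = -(9 + u)/4 = -9/4 - u/4)
Z = -3/2 (Z = 9/(-3 + (-2 + (-9/4 - 1/4*(-5)))) = 9/(-3 + (-2 + (-9/4 + 5/4))) = 9/(-3 + (-2 - 1)) = 9/(-3 - 3) = 9/(-6) = 9*(-1/6) = -3/2 ≈ -1.5000)
(s(z, 2) + Z)**2 = ((2 - 9) - 3/2)**2 = (-7 - 3/2)**2 = (-17/2)**2 = 289/4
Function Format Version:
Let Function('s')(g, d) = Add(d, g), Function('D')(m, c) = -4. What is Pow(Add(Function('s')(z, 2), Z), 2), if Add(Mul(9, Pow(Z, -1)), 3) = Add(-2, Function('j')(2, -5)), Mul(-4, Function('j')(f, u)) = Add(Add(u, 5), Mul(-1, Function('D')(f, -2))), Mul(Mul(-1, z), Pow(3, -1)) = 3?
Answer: Rational(289, 4) ≈ 72.250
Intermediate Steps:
z = -9 (z = Mul(-3, 3) = -9)
Function('j')(f, u) = Add(Rational(-9, 4), Mul(Rational(-1, 4), u)) (Function('j')(f, u) = Mul(Rational(-1, 4), Add(Add(u, 5), Mul(-1, -4))) = Mul(Rational(-1, 4), Add(Add(5, u), 4)) = Mul(Rational(-1, 4), Add(9, u)) = Add(Rational(-9, 4), Mul(Rational(-1, 4), u)))
Z = Rational(-3, 2) (Z = Mul(9, Pow(Add(-3, Add(-2, Add(Rational(-9, 4), Mul(Rational(-1, 4), -5)))), -1)) = Mul(9, Pow(Add(-3, Add(-2, Add(Rational(-9, 4), Rational(5, 4)))), -1)) = Mul(9, Pow(Add(-3, Add(-2, -1)), -1)) = Mul(9, Pow(Add(-3, -3), -1)) = Mul(9, Pow(-6, -1)) = Mul(9, Rational(-1, 6)) = Rational(-3, 2) ≈ -1.5000)
Pow(Add(Function('s')(z, 2), Z), 2) = Pow(Add(Add(2, -9), Rational(-3, 2)), 2) = Pow(Add(-7, Rational(-3, 2)), 2) = Pow(Rational(-17, 2), 2) = Rational(289, 4)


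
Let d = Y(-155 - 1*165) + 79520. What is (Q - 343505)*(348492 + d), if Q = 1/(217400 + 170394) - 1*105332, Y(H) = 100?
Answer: -37257794406030312/193897 ≈ -1.9215e+11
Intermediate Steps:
d = 79620 (d = 100 + 79520 = 79620)
Q = -40847117607/387794 (Q = 1/387794 - 105332 = -40847117607/387794 ≈ -1.0533e+5)
(Q - 343505)*(348492 + d) = (-40847117607/387794 - 343505)*(348492 + 79620) = -174056295577/387794*428112 = -37257794406030312/193897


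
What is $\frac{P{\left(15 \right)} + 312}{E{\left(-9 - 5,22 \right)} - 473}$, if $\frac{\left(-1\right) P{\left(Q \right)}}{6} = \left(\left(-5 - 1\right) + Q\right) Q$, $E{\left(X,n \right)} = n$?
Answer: $\frac{498}{451} \approx 1.1042$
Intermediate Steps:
$P{\left(Q \right)} = - 6 Q \left(-6 + Q\right)$ ($P{\left(Q \right)} = - 6 \left(\left(-5 - 1\right) + Q\right) Q = - 6 \left(-6 + Q\right) Q = - 6 Q \left(-6 + Q\right)$)
$\frac{P{\left(15 \right)} + 312}{E{\left(-9 - 5,22 \right)} - 473} = \frac{6 \cdot 15 \left(6 - 15\right) + 312}{22 - 473} = \frac{6 \cdot 15 \left(6 - 15\right) + 312}{-451} = \left(6 \cdot 15 \left(-9\right) + 312\right) \left(- \frac{1}{451}\right) = \left(-810 + 312\right) \left(- \frac{1}{451}\right) = \left(-498\right) \left(- \frac{1}{451}\right) = \frac{498}{451}$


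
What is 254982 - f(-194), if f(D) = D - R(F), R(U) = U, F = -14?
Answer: 255162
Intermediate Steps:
f(D) = 14 + D (f(D) = D - 1*(-14) = D + 14 = 14 + D)
254982 - f(-194) = 254982 - (14 - 194) = 254982 - 1*(-180) = 254982 + 180 = 255162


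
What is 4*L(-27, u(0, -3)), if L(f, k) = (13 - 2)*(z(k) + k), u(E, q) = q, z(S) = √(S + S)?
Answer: -132 + 44*I*√6 ≈ -132.0 + 107.78*I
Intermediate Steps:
z(S) = √2*√S (z(S) = √(2*S) = √2*√S)
L(f, k) = 11*k + 11*√2*√k (L(f, k) = (13 - 2)*(√2*√k + k) = 11*(k + √2*√k) = 11*k + 11*√2*√k)
4*L(-27, u(0, -3)) = 4*(11*(-3) + 11*√2*√(-3)) = 4*(-33 + 11*√2*(I*√3)) = 4*(-33 + 11*I*√6) = -132 + 44*I*√6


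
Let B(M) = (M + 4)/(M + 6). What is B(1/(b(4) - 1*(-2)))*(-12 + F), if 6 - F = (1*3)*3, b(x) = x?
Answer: -375/37 ≈ -10.135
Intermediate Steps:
B(M) = (4 + M)/(6 + M)
F = -3 (F = 6 - 1*3*3 = 6 - 3*3 = 6 - 1*9 = 6 - 9 = -3)
B(1/(b(4) - 1*(-2)))*(-12 + F) = ((4 + 1/(4 - 1*(-2)))/(6 + 1/(4 - 1*(-2))))*(-12 - 3) = ((4 + 1/(4 + 2))/(6 + 1/(4 + 2)))*(-15) = ((4 + 1/6)/(6 + 1/6))*(-15) = ((25/6)/(37/6))*(-15) = ((6/37)*(25/6))*(-15) = (25/37)*(-15) = -375/37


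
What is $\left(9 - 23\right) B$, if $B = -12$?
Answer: $168$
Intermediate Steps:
$\left(9 - 23\right) B = \left(9 - 23\right) \left(-12\right) = \left(-14\right) \left(-12\right) = 168$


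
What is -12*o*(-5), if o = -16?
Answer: -960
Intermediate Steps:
-12*o*(-5) = -12*(-16)*(-5) = 192*(-5) = -960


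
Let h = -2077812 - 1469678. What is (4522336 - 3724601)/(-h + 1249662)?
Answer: 797735/4797152 ≈ 0.16629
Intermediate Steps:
h = -3547490
(4522336 - 3724601)/(-h + 1249662) = (4522336 - 3724601)/(-1*(-3547490) + 1249662) = 797735/(3547490 + 1249662) = 797735/4797152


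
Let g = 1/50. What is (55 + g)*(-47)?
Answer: -129297/50 ≈ -2585.9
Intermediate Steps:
g = 1/50 ≈ 0.020000
(55 + g)*(-47) = (55 + 1/50)*(-47) = (2751/50)*(-47) = -129297/50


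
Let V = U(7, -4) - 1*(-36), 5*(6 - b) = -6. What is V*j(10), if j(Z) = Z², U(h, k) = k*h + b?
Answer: 1520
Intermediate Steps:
b = 36/5 (b = 6 - ⅕*(-6) = 6 + 6/5 = 36/5 ≈ 7.2000)
U(h, k) = 36/5 + h*k (U(h, k) = k*h + 36/5 = h*k + 36/5 = 36/5 + h*k)
V = 76/5 (V = (36/5 + 7*(-4)) - 1*(-36) = (36/5 - 28) + 36 = -104/5 + 36 = 76/5 ≈ 15.200)
V*j(10) = (76/5)*10² = (76/5)*100 = 1520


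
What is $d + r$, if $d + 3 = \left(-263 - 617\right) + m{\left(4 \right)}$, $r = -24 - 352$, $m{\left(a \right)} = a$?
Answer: $-1255$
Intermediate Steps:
$r = -376$ ($r = -24 - 352 = -376$)
$d = -879$ ($d = -3 + \left(\left(-263 - 617\right) + 4\right) = -3 + \left(-880 + 4\right) = -3 - 876 = -879$)
$d + r = -879 - 376 = -1255$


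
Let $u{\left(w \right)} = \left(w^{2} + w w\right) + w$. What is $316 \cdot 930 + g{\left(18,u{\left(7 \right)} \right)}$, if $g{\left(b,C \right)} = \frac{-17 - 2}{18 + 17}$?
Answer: $\frac{10285781}{35} \approx 2.9388 \cdot 10^{5}$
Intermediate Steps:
$u{\left(w \right)} = w + 2 w^{2}$ ($u{\left(w \right)} = \left(w^{2} + w^{2}\right) + w = 2 w^{2} + w = w + 2 w^{2}$)
$g{\left(b,C \right)} = - \frac{19}{35}$
$316 \cdot 930 + g{\left(18,u{\left(7 \right)} \right)} = 316 \cdot 930 - \frac{19}{35} = 293880 - \frac{19}{35} = \frac{10285781}{35}$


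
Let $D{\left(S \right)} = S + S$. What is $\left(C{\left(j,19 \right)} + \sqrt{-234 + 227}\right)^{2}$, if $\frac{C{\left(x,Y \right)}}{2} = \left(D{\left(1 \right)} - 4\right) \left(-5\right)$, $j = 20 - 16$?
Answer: $\left(20 + i \sqrt{7}\right)^{2} \approx 393.0 + 105.83 i$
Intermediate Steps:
$D{\left(S \right)} = 2 S$
$j = 4$
$C{\left(x,Y \right)} = 20$ ($C{\left(x,Y \right)} = 2 \left(2 \cdot 1 - 4\right) \left(-5\right) = 2 \left(2 - 4\right) \left(-5\right) = 2 \left(\left(-2\right) \left(-5\right)\right) = 2 \cdot 10 = 20$)
$\left(C{\left(j,19 \right)} + \sqrt{-234 + 227}\right)^{2} = \left(20 + \sqrt{-234 + 227}\right)^{2} = \left(20 + \sqrt{-7}\right)^{2} = \left(20 + i \sqrt{7}\right)^{2}$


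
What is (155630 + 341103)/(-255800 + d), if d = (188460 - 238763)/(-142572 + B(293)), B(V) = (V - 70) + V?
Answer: -70563903048/36337874497 ≈ -1.9419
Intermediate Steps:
B(V) = -70 + 2*V (B(V) = (-70 + V) + V = -70 + 2*V)
d = 50303/142056 (d = (188460 - 238763)/(-142572 + (-70 + 2*293)) = -50303/(-142572 + (-70 + 586)) = -50303/(-142572 + 516) = -50303/(-142056) = -50303*(-1/142056) = 50303/142056 ≈ 0.35411)
(155630 + 341103)/(-255800 + d) = (155630 + 341103)/(-255800 + 50303/142056) = 496733/(-36337874497/142056) = 496733*(-142056/36337874497) = -70563903048/36337874497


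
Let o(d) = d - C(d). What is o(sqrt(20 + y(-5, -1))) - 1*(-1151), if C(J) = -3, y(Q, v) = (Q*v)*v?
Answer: 1154 + sqrt(15) ≈ 1157.9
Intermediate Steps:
y(Q, v) = Q*v**2
o(d) = 3 + d (o(d) = d - 1*(-3) = d + 3 = 3 + d)
o(sqrt(20 + y(-5, -1))) - 1*(-1151) = (3 + sqrt(20 - 5*(-1)**2)) - 1*(-1151) = (3 + sqrt(20 - 5*1)) + 1151 = (3 + sqrt(20 - 5)) + 1151 = (3 + sqrt(15)) + 1151 = 1154 + sqrt(15)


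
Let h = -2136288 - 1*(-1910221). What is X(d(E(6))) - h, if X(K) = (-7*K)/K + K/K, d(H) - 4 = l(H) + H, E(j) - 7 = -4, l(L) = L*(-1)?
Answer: 226061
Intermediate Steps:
l(L) = -L
E(j) = 3 (E(j) = 7 - 4 = 3)
h = -226067 (h = -2136288 + 1910221 = -226067)
d(H) = 4 (d(H) = 4 + (-H + H) = 4 + 0 = 4)
X(K) = -6 (X(K) = -7 + 1 = -6)
X(d(E(6))) - h = -6 - 1*(-226067) = -6 + 226067 = 226061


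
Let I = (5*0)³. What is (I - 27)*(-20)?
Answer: 540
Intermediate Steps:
I = 0 (I = 0³ = 0)
(I - 27)*(-20) = (0 - 27)*(-20) = -27*(-20) = 540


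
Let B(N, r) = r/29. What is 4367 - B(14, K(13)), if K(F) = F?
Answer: 126630/29 ≈ 4366.6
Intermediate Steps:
B(N, r) = r/29 (B(N, r) = r*(1/29) = r/29)
4367 - B(14, K(13)) = 4367 - 13/29 = 126630/29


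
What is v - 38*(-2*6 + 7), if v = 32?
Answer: 222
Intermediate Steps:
v - 38*(-2*6 + 7) = 32 - 38*(-2*6 + 7) = 32 - 38*(-12 + 7) = 32 - 38*(-5) = 32 + 190 = 222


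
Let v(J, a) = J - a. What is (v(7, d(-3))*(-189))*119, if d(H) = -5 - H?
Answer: -202419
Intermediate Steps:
(v(7, d(-3))*(-189))*119 = ((7 - (-5 - 1*(-3)))*(-189))*119 = ((7 - (-5 + 3))*(-189))*119 = ((7 - 1*(-2))*(-189))*119 = ((7 + 2)*(-189))*119 = (9*(-189))*119 = -1701*119 = -202419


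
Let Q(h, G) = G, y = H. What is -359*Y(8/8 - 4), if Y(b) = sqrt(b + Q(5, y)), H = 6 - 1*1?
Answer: -359*sqrt(2) ≈ -507.70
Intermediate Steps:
H = 5 (H = 6 - 1 = 5)
y = 5
Y(b) = sqrt(5 + b) (Y(b) = sqrt(b + 5) = sqrt(5 + b))
-359*Y(8/8 - 4) = -359*sqrt(5 + (8/8 - 4)) = -359*sqrt(5 + (8*(1/8) - 4)) = -359*sqrt(5 + (1 - 4)) = -359*sqrt(5 - 3) = -359*sqrt(2)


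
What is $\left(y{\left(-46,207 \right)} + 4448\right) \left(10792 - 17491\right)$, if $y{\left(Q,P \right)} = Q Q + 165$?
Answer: $-45077571$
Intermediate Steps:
$y{\left(Q,P \right)} = 165 + Q^{2}$ ($y{\left(Q,P \right)} = Q^{2} + 165 = 165 + Q^{2}$)
$\left(y{\left(-46,207 \right)} + 4448\right) \left(10792 - 17491\right) = \left(\left(165 + \left(-46\right)^{2}\right) + 4448\right) \left(10792 - 17491\right) = \left(\left(165 + 2116\right) + 4448\right) \left(-6699\right) = \left(2281 + 4448\right) \left(-6699\right) = 6729 \left(-6699\right) = -45077571$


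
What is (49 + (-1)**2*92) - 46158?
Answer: -46017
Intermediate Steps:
(49 + (-1)**2*92) - 46158 = (49 + 1*92) - 46158 = (49 + 92) - 46158 = 141 - 46158 = -46017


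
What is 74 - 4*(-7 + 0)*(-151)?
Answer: -4154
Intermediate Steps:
74 - 4*(-7 + 0)*(-151) = 74 - 4*(-7)*(-151) = 74 + 28*(-151) = 74 - 4228 = -4154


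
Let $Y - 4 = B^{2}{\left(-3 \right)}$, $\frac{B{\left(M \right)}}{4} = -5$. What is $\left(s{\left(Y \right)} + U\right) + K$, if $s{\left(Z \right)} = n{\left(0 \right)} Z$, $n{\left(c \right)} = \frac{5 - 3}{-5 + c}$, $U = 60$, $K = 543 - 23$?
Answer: $\frac{2092}{5} \approx 418.4$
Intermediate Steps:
$K = 520$
$B{\left(M \right)} = -20$ ($B{\left(M \right)} = 4 \left(-5\right) = -20$)
$Y = 404$ ($Y = 4 + \left(-20\right)^{2} = 4 + 400 = 404$)
$n{\left(c \right)} = \frac{2}{-5 + c}$
$s{\left(Z \right)} = - \frac{2 Z}{5}$ ($s{\left(Z \right)} = \frac{2}{-5 + 0} Z = \frac{2}{-5} Z = 2 \left(- \frac{1}{5}\right) Z = - \frac{2 Z}{5}$)
$\left(s{\left(Y \right)} + U\right) + K = \left(\left(- \frac{2}{5}\right) 404 + 60\right) + 520 = \left(- \frac{808}{5} + 60\right) + 520 = - \frac{508}{5} + 520 = \frac{2092}{5}$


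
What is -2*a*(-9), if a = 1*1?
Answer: 18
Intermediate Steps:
a = 1
-2*a*(-9) = -2*1*(-9) = -2*(-9) = 18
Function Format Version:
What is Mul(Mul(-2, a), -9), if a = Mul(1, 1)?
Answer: 18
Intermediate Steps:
a = 1
Mul(Mul(-2, a), -9) = Mul(Mul(-2, 1), -9) = Mul(-2, -9) = 18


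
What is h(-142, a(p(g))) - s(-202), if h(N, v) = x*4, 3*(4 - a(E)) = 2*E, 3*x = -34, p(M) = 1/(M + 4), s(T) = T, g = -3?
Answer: 470/3 ≈ 156.67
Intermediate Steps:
p(M) = 1/(4 + M)
x = -34/3 (x = (1/3)*(-34) = -34/3 ≈ -11.333)
a(E) = 4 - 2*E/3
h(N, v) = -136/3 (h(N, v) = -34/3*4 = -136/3)
h(-142, a(p(g))) - s(-202) = -136/3 - 1*(-202) = -136/3 + 202 = 470/3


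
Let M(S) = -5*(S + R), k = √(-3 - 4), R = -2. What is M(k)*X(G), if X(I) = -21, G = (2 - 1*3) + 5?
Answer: -210 + 105*I*√7 ≈ -210.0 + 277.8*I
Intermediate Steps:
G = 4 (G = (2 - 3) + 5 = -1 + 5 = 4)
k = I*√7 (k = √(-7) = I*√7 ≈ 2.6458*I)
M(S) = 10 - 5*S (M(S) = -5*(S - 2) = -5*(-2 + S) = 10 - 5*S)
M(k)*X(G) = (10 - 5*I*√7)*(-21) = -210 + 105*I*√7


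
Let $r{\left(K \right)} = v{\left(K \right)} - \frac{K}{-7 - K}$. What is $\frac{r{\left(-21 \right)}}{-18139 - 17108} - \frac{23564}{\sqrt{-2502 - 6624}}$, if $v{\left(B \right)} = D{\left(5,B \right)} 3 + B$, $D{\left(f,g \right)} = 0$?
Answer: $\frac{13}{23498} + \frac{11782 i \sqrt{6}}{117} \approx 0.00055324 + 246.67 i$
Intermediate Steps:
$v{\left(B \right)} = B$ ($v{\left(B \right)} = 0 \cdot 3 + B = 0 + B = B$)
$r{\left(K \right)} = K - \frac{K}{-7 - K}$
$\frac{r{\left(-21 \right)}}{-18139 - 17108} - \frac{23564}{\sqrt{-2502 - 6624}} = \frac{\left(-21\right) \frac{1}{7 - 21} \left(8 - 21\right)}{-18139 - 17108} - \frac{23564}{\sqrt{-2502 - 6624}} = \frac{\left(-21\right) \frac{1}{-14} \left(-13\right)}{-35247} - \frac{23564}{\sqrt{-9126}} = \left(-21\right) \left(- \frac{1}{14}\right) \left(-13\right) \left(- \frac{1}{35247}\right) - \frac{23564}{39 i \sqrt{6}} = \left(- \frac{39}{2}\right) \left(- \frac{1}{35247}\right) - 23564 \left(- \frac{i \sqrt{6}}{234}\right) = \frac{13}{23498} + \frac{11782 i \sqrt{6}}{117}$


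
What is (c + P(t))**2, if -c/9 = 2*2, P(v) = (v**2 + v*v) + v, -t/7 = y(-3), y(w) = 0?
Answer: 1296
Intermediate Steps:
t = 0 (t = -7*0 = 0)
P(v) = v + 2*v**2 (P(v) = (v**2 + v**2) + v = 2*v**2 + v = v + 2*v**2)
c = -36 (c = -18*2 = -9*4 = -36)
(c + P(t))**2 = (-36 + 0*(1 + 2*0))**2 = (-36 + 0*(1 + 0))**2 = (-36 + 0*1)**2 = (-36 + 0)**2 = (-36)**2 = 1296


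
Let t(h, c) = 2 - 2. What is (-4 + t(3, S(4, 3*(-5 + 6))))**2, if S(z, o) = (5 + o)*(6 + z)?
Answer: 16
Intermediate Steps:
t(h, c) = 0
(-4 + t(3, S(4, 3*(-5 + 6))))**2 = (-4 + 0)**2 = (-4)**2 = 16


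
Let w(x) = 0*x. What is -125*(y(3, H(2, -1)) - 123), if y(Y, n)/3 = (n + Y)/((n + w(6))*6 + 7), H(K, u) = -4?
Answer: 261000/17 ≈ 15353.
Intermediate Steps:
w(x) = 0
y(Y, n) = 3*(Y + n)/(7 + 6*n) (y(Y, n) = 3*((n + Y)/((n + 0)*6 + 7)) = 3*((Y + n)/(n*6 + 7)) = 3*((Y + n)/(6*n + 7)) = 3*((Y + n)/(7 + 6*n)) = 3*(Y + n)/(7 + 6*n))
-125*(y(3, H(2, -1)) - 123) = -125*(3*(3 - 4)/(7 + 6*(-4)) - 123) = -125*(3*(-1)/(7 - 24) - 123) = -125*(3*(-1)/(-17) - 123) = -125*(3*(-1/17)*(-1) - 123) = -125*(3/17 - 123) = -125*(-2088/17) = 261000/17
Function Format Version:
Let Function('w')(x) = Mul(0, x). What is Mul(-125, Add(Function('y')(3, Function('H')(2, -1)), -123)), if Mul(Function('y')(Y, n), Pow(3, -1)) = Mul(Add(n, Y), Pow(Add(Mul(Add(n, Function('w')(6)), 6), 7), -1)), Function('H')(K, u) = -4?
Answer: Rational(261000, 17) ≈ 15353.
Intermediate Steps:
Function('w')(x) = 0
Function('y')(Y, n) = Mul(3, Pow(Add(7, Mul(6, n)), -1), Add(Y, n)) (Function('y')(Y, n) = Mul(3, Mul(Add(n, Y), Pow(Add(Mul(Add(n, 0), 6), 7), -1))) = Mul(3, Mul(Add(Y, n), Pow(Add(Mul(n, 6), 7), -1))) = Mul(3, Mul(Add(Y, n), Pow(Add(Mul(6, n), 7), -1))) = Mul(3, Mul(Add(Y, n), Pow(Add(7, Mul(6, n)), -1))) = Mul(3, Mul(Pow(Add(7, Mul(6, n)), -1), Add(Y, n))) = Mul(3, Pow(Add(7, Mul(6, n)), -1), Add(Y, n)))
Mul(-125, Add(Function('y')(3, Function('H')(2, -1)), -123)) = Mul(-125, Add(Mul(3, Pow(Add(7, Mul(6, -4)), -1), Add(3, -4)), -123)) = Mul(-125, Add(Mul(3, Pow(Add(7, -24), -1), -1), -123)) = Mul(-125, Add(Mul(3, Pow(-17, -1), -1), -123)) = Mul(-125, Add(Mul(3, Rational(-1, 17), -1), -123)) = Mul(-125, Add(Rational(3, 17), -123)) = Mul(-125, Rational(-2088, 17)) = Rational(261000, 17)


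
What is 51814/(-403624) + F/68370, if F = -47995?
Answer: -1145722853/1379788644 ≈ -0.83036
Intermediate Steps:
51814/(-403624) + F/68370 = 51814/(-403624) - 47995/68370 = 51814*(-1/403624) - 47995*1/68370 = -25907/201812 - 9599/13674 = -1145722853/1379788644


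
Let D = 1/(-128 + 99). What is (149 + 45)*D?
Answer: -194/29 ≈ -6.6897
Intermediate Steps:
D = -1/29 (D = 1/(-29) = -1/29 ≈ -0.034483)
(149 + 45)*D = (149 + 45)*(-1/29) = 194*(-1/29) = -194/29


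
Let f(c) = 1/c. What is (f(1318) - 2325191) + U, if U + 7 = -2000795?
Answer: -5701658773/1318 ≈ -4.3260e+6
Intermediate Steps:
U = -2000802 (U = -7 - 2000795 = -2000802)
(f(1318) - 2325191) + U = (1/1318 - 2325191) - 2000802 = -3064601737/1318 - 2000802 = -5701658773/1318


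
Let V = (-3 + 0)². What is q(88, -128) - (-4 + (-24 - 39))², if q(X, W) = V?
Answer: -4480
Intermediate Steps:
V = 9 (V = (-3)² = 9)
q(X, W) = 9
q(88, -128) - (-4 + (-24 - 39))² = 9 - (-4 + (-24 - 39))² = 9 - (-4 - 63)² = 9 - 1*(-67)² = 9 - 1*4489 = 9 - 4489 = -4480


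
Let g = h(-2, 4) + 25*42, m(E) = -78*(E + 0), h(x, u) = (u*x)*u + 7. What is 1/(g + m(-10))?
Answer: 1/1805 ≈ 0.00055402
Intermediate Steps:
h(x, u) = 7 + x*u**2 (h(x, u) = x*u**2 + 7 = 7 + x*u**2)
m(E) = -78*E
g = 1025 (g = (7 - 2*4**2) + 25*42 = (7 - 2*16) + 1050 = (7 - 32) + 1050 = -25 + 1050 = 1025)
1/(g + m(-10)) = 1/(1025 - 78*(-10)) = 1/(1025 + 780) = 1/1805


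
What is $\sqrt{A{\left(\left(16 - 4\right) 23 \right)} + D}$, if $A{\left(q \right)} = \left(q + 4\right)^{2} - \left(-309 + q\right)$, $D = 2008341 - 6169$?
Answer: $\sqrt{2080605} \approx 1442.4$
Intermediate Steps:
$D = 2002172$ ($D = 2008341 - 6169 = 2002172$)
$A{\left(q \right)} = 309 + \left(4 + q\right)^{2} - q$ ($A{\left(q \right)} = \left(4 + q\right)^{2} - \left(-309 + q\right) = 309 + \left(4 + q\right)^{2} - q$)
$\sqrt{A{\left(\left(16 - 4\right) 23 \right)} + D} = \sqrt{\left(309 + \left(4 + \left(16 - 4\right) 23\right)^{2} - \left(16 - 4\right) 23\right) + 2002172} = \sqrt{\left(309 + \left(4 + 12 \cdot 23\right)^{2} - 12 \cdot 23\right) + 2002172} = \sqrt{\left(309 + \left(4 + 276\right)^{2} - 276\right) + 2002172} = \sqrt{\left(309 + 280^{2} - 276\right) + 2002172} = \sqrt{\left(309 + 78400 - 276\right) + 2002172} = \sqrt{78433 + 2002172} = \sqrt{2080605}$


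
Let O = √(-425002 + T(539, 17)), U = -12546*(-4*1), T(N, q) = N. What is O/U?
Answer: I*√424463/50184 ≈ 0.012982*I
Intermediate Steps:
U = 50184 (U = -(-50184) = -12546*(-4) = 50184)
O = I*√424463 (O = √(-425002 + 539) = √(-424463) = I*√424463 ≈ 651.51*I)
O/U = (I*√424463)/50184 = (I*√424463)*(1/50184) = I*√424463/50184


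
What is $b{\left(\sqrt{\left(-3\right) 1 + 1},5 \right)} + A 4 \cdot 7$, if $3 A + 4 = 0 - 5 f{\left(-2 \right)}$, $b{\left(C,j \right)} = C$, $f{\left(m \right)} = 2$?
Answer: $- \frac{392}{3} + i \sqrt{2} \approx -130.67 + 1.4142 i$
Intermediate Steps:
$A = - \frac{14}{3}$ ($A = - \frac{4}{3} + \frac{0 - 10}{3} = - \frac{4}{3} + \frac{1}{3} \left(-10\right) = - \frac{4}{3} - \frac{10}{3} = - \frac{14}{3} \approx -4.6667$)
$b{\left(\sqrt{\left(-3\right) 1 + 1},5 \right)} + A 4 \cdot 7 = \sqrt{\left(-3\right) 1 + 1} - \frac{14 \cdot 4 \cdot 7}{3} = \sqrt{-3 + 1} - \frac{392}{3} = \sqrt{-2} - \frac{392}{3} = i \sqrt{2} - \frac{392}{3} = - \frac{392}{3} + i \sqrt{2}$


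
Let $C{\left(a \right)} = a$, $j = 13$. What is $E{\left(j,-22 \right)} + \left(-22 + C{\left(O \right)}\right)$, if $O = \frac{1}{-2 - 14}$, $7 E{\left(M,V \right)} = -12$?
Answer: $- \frac{2663}{112} \approx -23.777$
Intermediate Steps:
$E{\left(M,V \right)} = - \frac{12}{7}$ ($E{\left(M,V \right)} = \frac{1}{7} \left(-12\right) = - \frac{12}{7}$)
$O = - \frac{1}{16}$ ($O = \frac{1}{-16} = - \frac{1}{16} \approx -0.0625$)
$E{\left(j,-22 \right)} + \left(-22 + C{\left(O \right)}\right) = - \frac{12}{7} - \frac{353}{16} = - \frac{2663}{112}$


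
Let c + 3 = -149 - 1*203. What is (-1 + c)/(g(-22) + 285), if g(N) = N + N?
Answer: -356/241 ≈ -1.4772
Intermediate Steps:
g(N) = 2*N
c = -355 (c = -3 + (-149 - 1*203) = -3 + (-149 - 203) = -3 - 352 = -355)
(-1 + c)/(g(-22) + 285) = (-1 - 355)/(2*(-22) + 285) = -356/(-44 + 285) = -356/241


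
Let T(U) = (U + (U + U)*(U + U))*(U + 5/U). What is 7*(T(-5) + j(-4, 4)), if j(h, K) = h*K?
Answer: -4102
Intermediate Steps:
j(h, K) = K*h
T(U) = (U + 4*U²)*(U + 5/U) (T(U) = (U + (2*U)*(2*U))*(U + 5/U) = (U + 4*U²)*(U + 5/U))
7*(T(-5) + j(-4, 4)) = 7*((5 + (-5)² + 4*(-5)³ + 20*(-5)) + 4*(-4)) = 7*((5 + 25 + 4*(-125) - 100) - 16) = 7*((5 + 25 - 500 - 100) - 16) = 7*(-570 - 16) = 7*(-586) = -4102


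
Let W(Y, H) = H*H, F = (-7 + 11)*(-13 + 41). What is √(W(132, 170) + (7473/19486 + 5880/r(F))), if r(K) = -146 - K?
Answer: √20274179902361582/837898 ≈ 169.93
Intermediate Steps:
F = 112 (F = 4*28 = 112)
W(Y, H) = H²
√(W(132, 170) + (7473/19486 + 5880/r(F))) = √(170² + (7473/19486 + 5880/(-146 - 1*112))) = √(28900 + (7473*(1/19486) + 5880/(-146 - 112))) = √(28900 + (7473/19486 + 5880/(-258))) = √(28900 + (7473/19486 + 5880*(-1/258))) = √(28900 + (7473/19486 - 980/43)) = √(28900 - 18774941/837898) = √(24196477259/837898) = √20274179902361582/837898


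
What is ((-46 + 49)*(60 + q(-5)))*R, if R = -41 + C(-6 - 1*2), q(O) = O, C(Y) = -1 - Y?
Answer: -5610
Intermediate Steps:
R = -34 (R = -41 + (-1 - (-6 - 1*2)) = -41 + (-1 - (-6 - 2)) = -41 + (-1 - 1*(-8)) = -41 + (-1 + 8) = -41 + 7 = -34)
((-46 + 49)*(60 + q(-5)))*R = ((-46 + 49)*(60 - 5))*(-34) = (3*55)*(-34) = 165*(-34) = -5610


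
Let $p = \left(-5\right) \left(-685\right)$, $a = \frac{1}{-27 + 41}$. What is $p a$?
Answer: $\frac{3425}{14} \approx 244.64$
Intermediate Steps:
$a = \frac{1}{14} \approx 0.071429$
$p = 3425$
$p a = 3425 \cdot \frac{1}{14} = \frac{3425}{14}$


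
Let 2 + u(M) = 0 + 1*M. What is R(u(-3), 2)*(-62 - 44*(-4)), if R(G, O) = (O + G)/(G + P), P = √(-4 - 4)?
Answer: 570/11 + 228*I*√2/11 ≈ 51.818 + 29.313*I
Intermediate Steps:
P = 2*I*√2 (P = √(-8) = 2*I*√2 ≈ 2.8284*I)
u(M) = -2 + M (u(M) = -2 + (0 + 1*M) = -2 + (0 + M) = -2 + M)
R(G, O) = (G + O)/(G + 2*I*√2) (R(G, O) = (O + G)/(G + 2*I*√2) = (G + O)/(G + 2*I*√2))
R(u(-3), 2)*(-62 - 44*(-4)) = (((-2 - 3) + 2)/((-2 - 3) + 2*I*√2))*(-62 - 44*(-4)) = ((-5 + 2)/(-5 + 2*I*√2))*(-62 + 176) = (-3/(-5 + 2*I*√2))*114 = -3/(-5 + 2*I*√2)*114 = -342/(-5 + 2*I*√2)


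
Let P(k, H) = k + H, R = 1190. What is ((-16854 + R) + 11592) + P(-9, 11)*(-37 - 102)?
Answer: -4350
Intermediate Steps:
P(k, H) = H + k
((-16854 + R) + 11592) + P(-9, 11)*(-37 - 102) = ((-16854 + 1190) + 11592) + (11 - 9)*(-37 - 102) = (-15664 + 11592) + 2*(-139) = -4072 - 278 = -4350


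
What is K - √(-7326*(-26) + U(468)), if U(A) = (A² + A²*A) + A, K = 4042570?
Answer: 4042570 - 60*√28587 ≈ 4.0324e+6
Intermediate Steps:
U(A) = A + A² + A³ (U(A) = (A² + A³) + A = A + A² + A³)
K - √(-7326*(-26) + U(468)) = 4042570 - √(-7326*(-26) + 468*(1 + 468 + 468²)) = 4042570 - √(190476 + 468*(1 + 468 + 219024)) = 4042570 - √(190476 + 468*219493) = 4042570 - √(190476 + 102722724) = 4042570 - √102913200 = 4042570 - 60*√28587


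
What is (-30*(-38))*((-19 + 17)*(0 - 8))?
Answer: 18240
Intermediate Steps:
(-30*(-38))*((-19 + 17)*(0 - 8)) = 1140*(-2*(-8)) = 1140*16 = 18240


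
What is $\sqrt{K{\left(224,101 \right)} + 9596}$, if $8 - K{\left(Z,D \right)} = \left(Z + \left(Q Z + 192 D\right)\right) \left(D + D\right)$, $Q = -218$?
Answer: $6 \sqrt{164201} \approx 2431.3$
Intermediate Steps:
$K{\left(Z,D \right)} = 8 - 2 D \left(- 217 Z + 192 D\right)$ ($K{\left(Z,D \right)} = 8 - \left(Z + \left(- 218 Z + 192 D\right)\right) \left(D + D\right) = 8 - \left(- 217 Z + 192 D\right) 2 D = 8 - 2 D \left(- 217 Z + 192 D\right)$)
$\sqrt{K{\left(224,101 \right)} + 9596} = \sqrt{\left(8 - 384 \cdot 101^{2} + 434 \cdot 101 \cdot 224\right) + 9596} = \sqrt{\left(8 - 3917184 + 9818816\right) + 9596} = \sqrt{5901640 + 9596} = \sqrt{5911236} = 6 \sqrt{164201}$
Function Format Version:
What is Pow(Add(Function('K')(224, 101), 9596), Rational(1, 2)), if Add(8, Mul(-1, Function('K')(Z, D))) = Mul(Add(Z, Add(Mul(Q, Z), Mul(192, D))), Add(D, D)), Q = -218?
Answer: Mul(6, Pow(164201, Rational(1, 2))) ≈ 2431.3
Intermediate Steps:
Function('K')(Z, D) = Add(8, Mul(-2, D, Add(Mul(-217, Z), Mul(192, D)))) (Function('K')(Z, D) = Add(8, Mul(-1, Mul(Add(Z, Add(Mul(-218, Z), Mul(192, D))), Add(D, D)))) = Add(8, Mul(-1, Mul(Add(Mul(-217, Z), Mul(192, D)), Mul(2, D)))) = Add(8, Mul(-1, Mul(2, D, Add(Mul(-217, Z), Mul(192, D))))) = Add(8, Mul(-2, D, Add(Mul(-217, Z), Mul(192, D)))))
Pow(Add(Function('K')(224, 101), 9596), Rational(1, 2)) = Pow(Add(Add(8, Mul(-384, Pow(101, 2)), Mul(434, 101, 224)), 9596), Rational(1, 2)) = Pow(Add(Add(8, Mul(-384, 10201), 9818816), 9596), Rational(1, 2)) = Pow(Add(Add(8, -3917184, 9818816), 9596), Rational(1, 2)) = Pow(Add(5901640, 9596), Rational(1, 2)) = Pow(5911236, Rational(1, 2)) = Mul(6, Pow(164201, Rational(1, 2)))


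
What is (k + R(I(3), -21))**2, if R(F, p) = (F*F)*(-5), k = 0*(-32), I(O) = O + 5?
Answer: 102400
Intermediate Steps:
I(O) = 5 + O
k = 0
R(F, p) = -5*F**2 (R(F, p) = F**2*(-5) = -5*F**2)
(k + R(I(3), -21))**2 = (0 - 5*(5 + 3)**2)**2 = (0 - 5*8**2)**2 = (0 - 5*64)**2 = (0 - 320)**2 = (-320)**2 = 102400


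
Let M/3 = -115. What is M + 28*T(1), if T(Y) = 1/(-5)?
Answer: -1753/5 ≈ -350.60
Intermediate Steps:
M = -345 (M = 3*(-115) = -345)
T(Y) = -⅕
M + 28*T(1) = -345 + 28*(-⅕) = -345 - 28/5 = -1753/5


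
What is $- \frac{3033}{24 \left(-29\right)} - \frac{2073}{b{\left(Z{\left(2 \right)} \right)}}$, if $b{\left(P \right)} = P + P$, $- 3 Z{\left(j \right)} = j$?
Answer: $\frac{361713}{232} \approx 1559.1$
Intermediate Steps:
$Z{\left(j \right)} = - \frac{j}{3}$
$b{\left(P \right)} = 2 P$
$- \frac{3033}{24 \left(-29\right)} - \frac{2073}{b{\left(Z{\left(2 \right)} \right)}} = - \frac{3033}{24 \left(-29\right)} - \frac{2073}{2 \left(\left(- \frac{1}{3}\right) 2\right)} = - \frac{3033}{-696} - \frac{2073}{2 \left(- \frac{2}{3}\right)} = \left(-3033\right) \left(- \frac{1}{696}\right) - \frac{2073}{- \frac{4}{3}} = \frac{1011}{232} - - \frac{6219}{4} = \frac{1011}{232} + \frac{6219}{4} = \frac{361713}{232}$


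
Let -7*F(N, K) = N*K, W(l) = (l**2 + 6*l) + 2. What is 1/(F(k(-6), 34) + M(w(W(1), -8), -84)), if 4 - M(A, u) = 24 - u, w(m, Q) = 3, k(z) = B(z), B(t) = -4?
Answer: -7/592 ≈ -0.011824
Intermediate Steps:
k(z) = -4
W(l) = 2 + l**2 + 6*l
M(A, u) = -20 + u (M(A, u) = 4 - (24 - u) = 4 + (-24 + u) = -20 + u)
F(N, K) = -K*N/7 (F(N, K) = -N*K/7 = -K*N/7)
1/(F(k(-6), 34) + M(w(W(1), -8), -84)) = 1/(-1/7*34*(-4) + (-20 - 84)) = 1/(136/7 - 104) = 1/(-592/7) = -7/592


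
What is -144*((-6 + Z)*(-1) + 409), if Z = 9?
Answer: -58464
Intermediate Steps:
-144*((-6 + Z)*(-1) + 409) = -144*((-6 + 9)*(-1) + 409) = -144*(3*(-1) + 409) = -144*(-3 + 409) = -144*406 = -58464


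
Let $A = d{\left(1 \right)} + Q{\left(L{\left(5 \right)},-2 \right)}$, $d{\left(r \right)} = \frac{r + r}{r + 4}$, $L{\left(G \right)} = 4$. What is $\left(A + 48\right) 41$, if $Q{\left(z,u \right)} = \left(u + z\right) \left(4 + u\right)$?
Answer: $\frac{10742}{5} \approx 2148.4$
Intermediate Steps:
$Q{\left(z,u \right)} = \left(4 + u\right) \left(u + z\right)$
$d{\left(r \right)} = \frac{2 r}{4 + r}$
$A = \frac{22}{5}$ ($A = 2 \cdot 1 \frac{1}{4 + 1} + \left(\left(-2\right)^{2} + 4 \left(-2\right) + 4 \cdot 4 - 8\right) = 2 \cdot 1 \cdot \frac{1}{5} + \left(4 - 8 + 16 - 8\right) = 2 \cdot 1 \cdot \frac{1}{5} + 4 = \frac{2}{5} + 4 = \frac{22}{5} \approx 4.4$)
$\left(A + 48\right) 41 = \left(\frac{22}{5} + 48\right) 41 = \frac{262}{5} \cdot 41 = \frac{10742}{5}$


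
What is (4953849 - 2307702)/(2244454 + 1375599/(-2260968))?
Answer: 1994284563432/1691545765291 ≈ 1.1790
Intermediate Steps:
(4953849 - 2307702)/(2244454 + 1375599/(-2260968)) = 2646147/(2244454 + 1375599*(-1/2260968)) = 2646147/(2244454 - 458533/753656) = 2646147/(1691545765291/753656) = 2646147*(753656/1691545765291) = 1994284563432/1691545765291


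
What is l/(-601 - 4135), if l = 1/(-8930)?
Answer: 1/42292480 ≈ 2.3645e-8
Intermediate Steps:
l = -1/8930 ≈ -0.00011198
l/(-601 - 4135) = -1/(8930*(-601 - 4135)) = -1/8930/(-4736) = -1/8930*(-1/4736) = 1/42292480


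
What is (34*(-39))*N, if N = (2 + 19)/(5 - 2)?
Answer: -9282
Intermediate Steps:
N = 7 (N = 21/3 = 21*(1/3) = 7)
(34*(-39))*N = (34*(-39))*7 = -1326*7 = -9282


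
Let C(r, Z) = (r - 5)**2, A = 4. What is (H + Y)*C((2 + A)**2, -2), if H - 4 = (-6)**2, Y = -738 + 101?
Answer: -573717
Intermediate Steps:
Y = -637
C(r, Z) = (-5 + r)**2
H = 40 (H = 4 + (-6)**2 = 4 + 36 = 40)
(H + Y)*C((2 + A)**2, -2) = (40 - 637)*(-5 + (2 + 4)**2)**2 = -597*(-5 + 6**2)**2 = -597*(-5 + 36)**2 = -597*31**2 = -597*961 = -573717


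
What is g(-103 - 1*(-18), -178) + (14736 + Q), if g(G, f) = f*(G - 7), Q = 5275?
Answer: 36387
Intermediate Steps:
g(G, f) = f*(-7 + G)
g(-103 - 1*(-18), -178) + (14736 + Q) = -178*(-7 + (-103 - 1*(-18))) + (14736 + 5275) = -178*(-7 + (-103 + 18)) + 20011 = -178*(-7 - 85) + 20011 = -178*(-92) + 20011 = 16376 + 20011 = 36387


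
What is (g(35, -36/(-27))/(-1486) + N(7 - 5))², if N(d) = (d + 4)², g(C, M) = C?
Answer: 2858078521/2208196 ≈ 1294.3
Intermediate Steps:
N(d) = (4 + d)²
(g(35, -36/(-27))/(-1486) + N(7 - 5))² = (35/(-1486) + (4 + (7 - 5))²)² = (35*(-1/1486) + (4 + 2)²)² = (-35/1486 + 6²)² = (-35/1486 + 36)² = (53461/1486)² = 2858078521/2208196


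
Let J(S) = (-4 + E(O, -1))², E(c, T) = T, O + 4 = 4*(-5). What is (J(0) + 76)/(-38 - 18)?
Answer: -101/56 ≈ -1.8036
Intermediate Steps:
O = -24 (O = -4 + 4*(-5) = -4 - 20 = -24)
J(S) = 25 (J(S) = (-4 - 1)² = (-5)² = 25)
(J(0) + 76)/(-38 - 18) = (25 + 76)/(-38 - 18) = 101/(-56) = 101*(-1/56) = -101/56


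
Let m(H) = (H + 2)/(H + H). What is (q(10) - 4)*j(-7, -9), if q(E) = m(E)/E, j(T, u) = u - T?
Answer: 197/25 ≈ 7.8800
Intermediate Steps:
m(H) = (2 + H)/(2*H) (m(H) = (2 + H)/((2*H)) = (2 + H)*(1/(2*H)) = (2 + H)/(2*H))
q(E) = (2 + E)/(2*E²) (q(E) = ((2 + E)/(2*E))/E = (2 + E)/(2*E²))
(q(10) - 4)*j(-7, -9) = ((½)*(2 + 10)/10² - 4)*(-9 - 1*(-7)) = ((½)*(1/100)*12 - 4)*(-9 + 7) = (3/50 - 4)*(-2) = -197/50*(-2) = 197/25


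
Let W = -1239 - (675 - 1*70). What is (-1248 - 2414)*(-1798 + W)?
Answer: 13337004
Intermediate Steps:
W = -1844 (W = -1239 - (675 - 70) = -1239 - 1*605 = -1239 - 605 = -1844)
(-1248 - 2414)*(-1798 + W) = (-1248 - 2414)*(-1798 - 1844) = -3662*(-3642) = 13337004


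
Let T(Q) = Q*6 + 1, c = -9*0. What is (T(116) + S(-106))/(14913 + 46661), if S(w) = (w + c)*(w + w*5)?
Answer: 68113/61574 ≈ 1.1062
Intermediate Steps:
c = 0
S(w) = 6*w² (S(w) = (w + 0)*(w + w*5) = w*(w + 5*w) = w*(6*w) = 6*w²)
T(Q) = 1 + 6*Q (T(Q) = 6*Q + 1 = 1 + 6*Q)
(T(116) + S(-106))/(14913 + 46661) = ((1 + 6*116) + 6*(-106)²)/(14913 + 46661) = ((1 + 696) + 6*11236)/61574 = (697 + 67416)*(1/61574) = 68113*(1/61574) = 68113/61574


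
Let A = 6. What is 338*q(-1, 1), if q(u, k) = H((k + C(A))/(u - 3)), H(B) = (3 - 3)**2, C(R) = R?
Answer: 0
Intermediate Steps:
H(B) = 0 (H(B) = 0**2 = 0)
q(u, k) = 0
338*q(-1, 1) = 338*0 = 0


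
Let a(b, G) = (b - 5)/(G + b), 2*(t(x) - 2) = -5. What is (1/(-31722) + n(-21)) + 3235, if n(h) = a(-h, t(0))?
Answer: 4208462533/1300602 ≈ 3235.8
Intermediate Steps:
t(x) = -½ (t(x) = 2 + (½)*(-5) = 2 - 5/2 = -½)
a(b, G) = (-5 + b)/(G + b)
n(h) = (-5 - h)/(-½ - h)
(1/(-31722) + n(-21)) + 3235 = (1/(-31722) + 2*(5 - 21)/(1 + 2*(-21))) + 3235 = (-1/31722 + 2*(-16)/(1 - 42)) + 3235 = (-1/31722 + 2*(-16)/(-41)) + 3235 = (-1/31722 + 2*(-1/41)*(-16)) + 3235 = (-1/31722 + 32/41) + 3235 = 1015063/1300602 + 3235 = 4208462533/1300602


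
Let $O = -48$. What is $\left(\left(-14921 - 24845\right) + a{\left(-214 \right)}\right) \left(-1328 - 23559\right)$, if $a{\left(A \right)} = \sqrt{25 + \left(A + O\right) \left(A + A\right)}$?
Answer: $989656442 - 174209 \sqrt{2289} \approx 9.8132 \cdot 10^{8}$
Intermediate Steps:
$a{\left(A \right)} = \sqrt{25 + 2 A \left(-48 + A\right)}$ ($a{\left(A \right)} = \sqrt{25 + \left(A - 48\right) \left(A + A\right)} = \sqrt{25 + \left(-48 + A\right) 2 A} = \sqrt{25 + 2 A \left(-48 + A\right)}$)
$\left(\left(-14921 - 24845\right) + a{\left(-214 \right)}\right) \left(-1328 - 23559\right) = \left(\left(-14921 - 24845\right) + \sqrt{25 - -20544 + 2 \left(-214\right)^{2}}\right) \left(-1328 - 23559\right) = \left(-39766 + \sqrt{25 + 20544 + 2 \cdot 45796}\right) \left(-24887\right) = \left(-39766 + \sqrt{25 + 20544 + 91592}\right) \left(-24887\right) = \left(-39766 + \sqrt{112161}\right) \left(-24887\right) = \left(-39766 + 7 \sqrt{2289}\right) \left(-24887\right) = 989656442 - 174209 \sqrt{2289}$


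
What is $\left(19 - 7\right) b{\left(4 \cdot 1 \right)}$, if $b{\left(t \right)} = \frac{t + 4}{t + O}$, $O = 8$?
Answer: $8$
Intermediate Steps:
$b{\left(t \right)} = \frac{4 + t}{8 + t}$ ($b{\left(t \right)} = \frac{t + 4}{t + 8} = \frac{4 + t}{8 + t}$)
$\left(19 - 7\right) b{\left(4 \cdot 1 \right)} = \left(19 - 7\right) \frac{4 + 4 \cdot 1}{8 + 4 \cdot 1} = 12 \frac{4 + 4}{8 + 4} = 12 \cdot \frac{1}{12} \cdot 8 = 12 \cdot \frac{2}{3} = 8$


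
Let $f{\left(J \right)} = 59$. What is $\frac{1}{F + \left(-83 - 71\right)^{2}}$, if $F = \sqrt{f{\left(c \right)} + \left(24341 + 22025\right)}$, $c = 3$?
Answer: $\frac{23716}{562402231} - \frac{5 \sqrt{1857}}{562402231} \approx 4.1786 \cdot 10^{-5}$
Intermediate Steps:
$F = 5 \sqrt{1857}$ ($F = \sqrt{59 + \left(24341 + 22025\right)} = \sqrt{59 + 46366} = \sqrt{46425} = 5 \sqrt{1857} \approx 215.46$)
$\frac{1}{F + \left(-83 - 71\right)^{2}} = \frac{1}{5 \sqrt{1857} + \left(-83 - 71\right)^{2}} = \frac{1}{5 \sqrt{1857} + \left(-154\right)^{2}} = \frac{1}{5 \sqrt{1857} + 23716} = \frac{1}{23716 + 5 \sqrt{1857}}$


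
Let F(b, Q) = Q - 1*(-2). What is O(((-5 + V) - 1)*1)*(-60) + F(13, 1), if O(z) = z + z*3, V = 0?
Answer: 1443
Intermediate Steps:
F(b, Q) = 2 + Q (F(b, Q) = Q + 2 = 2 + Q)
O(z) = 4*z (O(z) = z + 3*z = 4*z)
O(((-5 + V) - 1)*1)*(-60) + F(13, 1) = (4*(((-5 + 0) - 1)*1))*(-60) + (2 + 1) = (4*((-5 - 1)*1))*(-60) + 3 = (4*(-6*1))*(-60) + 3 = (4*(-6))*(-60) + 3 = -24*(-60) + 3 = 1440 + 3 = 1443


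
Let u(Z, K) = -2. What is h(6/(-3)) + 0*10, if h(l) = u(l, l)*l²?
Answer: -8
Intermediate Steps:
h(l) = -2*l²
h(6/(-3)) + 0*10 = -2*(6/(-3))² + 0*10 = -2*(6*(-⅓))² + 0 = -2*(-2)² + 0 = -2*4 + 0 = -8 + 0 = -8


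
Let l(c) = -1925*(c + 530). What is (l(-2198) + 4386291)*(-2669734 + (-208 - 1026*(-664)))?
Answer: -15108366603498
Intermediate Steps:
l(c) = -1020250 - 1925*c (l(c) = -1925*(530 + c) = -1020250 - 1925*c)
(l(-2198) + 4386291)*(-2669734 + (-208 - 1026*(-664))) = ((-1020250 - 1925*(-2198)) + 4386291)*(-2669734 + (-208 - 1026*(-664))) = ((-1020250 + 4231150) + 4386291)*(-2669734 + (-208 + 681264)) = (3210900 + 4386291)*(-2669734 + 681056) = 7597191*(-1988678) = -15108366603498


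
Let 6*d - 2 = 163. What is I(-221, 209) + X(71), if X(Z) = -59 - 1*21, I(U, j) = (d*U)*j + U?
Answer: -2540997/2 ≈ -1.2705e+6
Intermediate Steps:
d = 55/2 (d = ⅓ + (⅙)*163 = ⅓ + 163/6 = 55/2 ≈ 27.500)
I(U, j) = U + 55*U*j/2 (I(U, j) = (55*U/2)*j + U = 55*U*j/2 + U = U + 55*U*j/2)
X(Z) = -80 (X(Z) = -59 - 21 = -80)
I(-221, 209) + X(71) = (½)*(-221)*(2 + 55*209) - 80 = (½)*(-221)*(2 + 11495) - 80 = (½)*(-221)*11497 - 80 = -2540837/2 - 80 = -2540997/2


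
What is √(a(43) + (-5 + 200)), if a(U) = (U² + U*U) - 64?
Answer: √3829 ≈ 61.879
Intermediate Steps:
a(U) = -64 + 2*U² (a(U) = (U² + U²) - 64 = 2*U² - 64 = -64 + 2*U²)
√(a(43) + (-5 + 200)) = √((-64 + 2*43²) + (-5 + 200)) = √((-64 + 2*1849) + 195) = √((-64 + 3698) + 195) = √(3634 + 195) = √3829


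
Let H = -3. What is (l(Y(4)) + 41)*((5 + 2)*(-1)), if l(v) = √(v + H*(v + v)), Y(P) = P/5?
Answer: -287 - 14*I ≈ -287.0 - 14.0*I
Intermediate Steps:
Y(P) = P/5 (Y(P) = P*(⅕) = P/5)
l(v) = √5*√(-v) (l(v) = √(v - 3*(v + v)) = √(v - 6*v) = √(-5*v) = √5*√(-v))
(l(Y(4)) + 41)*((5 + 2)*(-1)) = (√5*√(-4/5) + 41)*((5 + 2)*(-1)) = (√5*√(-1*⅘) + 41)*(7*(-1)) = (√5*√(-⅘) + 41)*(-7) = (√5*(2*I*√5/5) + 41)*(-7) = (2*I + 41)*(-7) = (41 + 2*I)*(-7) = -287 - 14*I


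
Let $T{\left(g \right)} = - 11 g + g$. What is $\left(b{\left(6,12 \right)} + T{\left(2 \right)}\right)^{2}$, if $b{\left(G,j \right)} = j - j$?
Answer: $400$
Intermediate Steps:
$T{\left(g \right)} = - 10 g$
$b{\left(G,j \right)} = 0$
$\left(b{\left(6,12 \right)} + T{\left(2 \right)}\right)^{2} = \left(0 - 20\right)^{2} = \left(-20\right)^{2} = 400$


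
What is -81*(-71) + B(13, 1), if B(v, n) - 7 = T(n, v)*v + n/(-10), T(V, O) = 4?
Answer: 58099/10 ≈ 5809.9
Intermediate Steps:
B(v, n) = 7 + 4*v - n/10 (B(v, n) = 7 + (4*v + n/(-10)) = 7 + (4*v + n*(-⅒)) = 7 + (4*v - n/10) = 7 + 4*v - n/10)
-81*(-71) + B(13, 1) = -81*(-71) + (7 + 4*13 - ⅒*1) = 5751 + (7 + 52 - ⅒) = 5751 + 589/10 = 58099/10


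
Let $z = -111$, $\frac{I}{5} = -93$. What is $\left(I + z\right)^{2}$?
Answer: $331776$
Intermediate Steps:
$I = -465$ ($I = 5 \left(-93\right) = -465$)
$\left(I + z\right)^{2} = \left(-465 - 111\right)^{2} = \left(-576\right)^{2} = 331776$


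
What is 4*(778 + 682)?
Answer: 5840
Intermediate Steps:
4*(778 + 682) = 4*1460 = 5840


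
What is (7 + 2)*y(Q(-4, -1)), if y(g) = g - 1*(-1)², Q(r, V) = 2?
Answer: 9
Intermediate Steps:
y(g) = -1 + g (y(g) = g - 1*1 = g - 1 = -1 + g)
(7 + 2)*y(Q(-4, -1)) = (7 + 2)*(-1 + 2) = 9*1 = 9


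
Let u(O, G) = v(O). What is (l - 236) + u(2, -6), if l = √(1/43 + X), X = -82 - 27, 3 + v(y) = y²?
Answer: -235 + I*√201498/43 ≈ -235.0 + 10.439*I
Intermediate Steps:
v(y) = -3 + y²
X = -109
u(O, G) = -3 + O²
l = I*√201498/43 (l = √(1/43 - 109) = √(-4686/43) = I*√201498/43 ≈ 10.439*I)
(l - 236) + u(2, -6) = (I*√201498/43 - 236) + (-3 + 2²) = (-236 + I*√201498/43) + (-3 + 4) = (-236 + I*√201498/43) + 1 = -235 + I*√201498/43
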